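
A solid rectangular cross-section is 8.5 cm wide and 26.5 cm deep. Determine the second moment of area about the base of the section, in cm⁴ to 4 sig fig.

The section: 8.5 × 26.5, A = 225.25 cm², y = 13.25 cm, Ī = 13181.8 cm⁴.
Transfer it to the base of the section using Ī + A·d² with d = y − 0:
  the section: d = 13.25 cm → contributes +52727.3 cm⁴
Total I = 52727.3 cm⁴.

I_base ≈ 5.273 × 10⁴ cm⁴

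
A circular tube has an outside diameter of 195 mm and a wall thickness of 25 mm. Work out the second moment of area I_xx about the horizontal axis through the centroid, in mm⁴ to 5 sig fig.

Break the section into simple shapes (no overlaps), measuring from the bottom-left corner of the bounding box.
Outer circle: ⌀195, A = 29864.77 mm², y = 97.5 mm, Ī = 70 975 481 mm⁴.
Bore (subtracted): ⌀145, A = 16 513 mm², y = 97.5 mm, Ī = 21 699 109 mm⁴.
By symmetry the centroid is at mid-height, ȳ = 97.5 mm.
All pieces are centred on the horizontal axis through the centroid, so I = ΣĪ (holes subtracted) = 49 276 372 mm⁴.

I_xx ≈ 4.9276 × 10⁷ mm⁴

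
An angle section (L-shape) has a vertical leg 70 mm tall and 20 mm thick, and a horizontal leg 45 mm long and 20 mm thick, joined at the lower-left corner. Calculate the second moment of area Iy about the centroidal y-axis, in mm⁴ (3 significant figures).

Decompose the section into non-overlapping parts with the origin at the bottom-left of its bounding rectangle.
Vertical leg: 20 × 70, A = 1 400 mm², x = 10 mm, Ī = 46 667 mm⁴.
Horizontal leg (remainder): 25 × 20, A = 500 mm², x = 32.5 mm, Ī = 26 042 mm⁴.
Centroid: x̄ = ΣA·x / ΣA = 15.921 mm.
Transfer each piece to the centroidal y-axis using Ī + A·d² with d = x − 15.921:
  vertical leg: d = -5.9211 mm → contributes +95 749 mm⁴
  horizontal leg (remainder): d = 16.579 mm → contributes +163 472 mm⁴
Total I = 259 221 mm⁴.

Iy ≈ 2.59 × 10⁵ mm⁴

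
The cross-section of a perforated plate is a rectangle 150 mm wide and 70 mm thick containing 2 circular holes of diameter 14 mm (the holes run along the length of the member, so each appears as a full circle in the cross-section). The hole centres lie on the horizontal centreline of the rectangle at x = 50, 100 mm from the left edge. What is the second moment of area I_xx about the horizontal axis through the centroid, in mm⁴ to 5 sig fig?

Split into non-overlapping primitives; take the origin at the lower-left of the bounding box.
Plate: 150 × 70, A = 10 500 mm², y = 35 mm, Ī = 4 287 500 mm⁴.
Hole 1 (subtracted): ⌀14, A = 153.938 mm², y = 35 mm, Ī = 1885.741 mm⁴.
Hole 2 (subtracted): ⌀14, A = 153.938 mm², y = 35 mm, Ī = 1885.741 mm⁴.
By symmetry the centroid is at mid-height, ȳ = 35 mm.
All pieces are centred on the horizontal axis through the centroid, so I = ΣĪ (holes subtracted) = 4 283 729 mm⁴.

I_xx ≈ 4.2837 × 10⁶ mm⁴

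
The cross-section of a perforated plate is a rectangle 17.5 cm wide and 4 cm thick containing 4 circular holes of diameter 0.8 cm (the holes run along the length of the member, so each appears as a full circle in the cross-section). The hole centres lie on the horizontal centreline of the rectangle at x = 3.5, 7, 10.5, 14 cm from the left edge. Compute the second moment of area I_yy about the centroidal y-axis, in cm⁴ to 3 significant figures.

I_yy ≈ 1760 cm⁴

Split into non-overlapping primitives; take the origin at the lower-left of the bounding box.
Plate: 17.5 × 4, A = 70 cm², x = 8.75 cm, Ī = 1786.5 cm⁴.
Hole 1 (subtracted): ⌀0.8, A = 0.50265 cm², x = 3.5 cm, Ī = 0.020106 cm⁴.
Hole 2 (subtracted): ⌀0.8, A = 0.50265 cm², x = 7 cm, Ī = 0.020106 cm⁴.
Hole 3 (subtracted): ⌀0.8, A = 0.50265 cm², x = 10.5 cm, Ī = 0.020106 cm⁴.
Hole 4 (subtracted): ⌀0.8, A = 0.50265 cm², x = 14 cm, Ī = 0.020106 cm⁴.
By symmetry the centroid is at mid-width, x̄ = 8.75 cm.
Transfer each piece to the centroidal y-axis using Ī + A·d² with d = x − 8.75:
  plate: d = 0 cm → contributes +1786.5 cm⁴
  hole 1: d = -5.25 cm → contributes −13.875 cm⁴
  hole 2: d = -1.75 cm → contributes −1.5595 cm⁴
  hole 3: d = 1.75 cm → contributes −1.5595 cm⁴
  hole 4: d = 5.25 cm → contributes −13.875 cm⁴
Total I = 1755.6 cm⁴.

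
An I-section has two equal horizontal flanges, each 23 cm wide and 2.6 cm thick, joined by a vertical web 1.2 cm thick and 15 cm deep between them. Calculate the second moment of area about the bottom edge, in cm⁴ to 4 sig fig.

I_base ≈ 2.370 × 10⁴ cm⁴

Decompose the section into non-overlapping parts with the origin at the bottom-left of its bounding rectangle.
Bottom flange: 23 × 2.6, A = 59.8 cm², y = 1.3 cm, Ī = 33.6873 cm⁴.
Web: 1.2 × 15, A = 18 cm², y = 10.1 cm, Ī = 337.5 cm⁴.
Top flange: 23 × 2.6, A = 59.8 cm², y = 18.9 cm, Ī = 33.6873 cm⁴.
Transfer each piece to the base of the section using Ī + A·d² with d = y − 0:
  bottom flange: d = 1.3 cm → contributes +134.749 cm⁴
  web: d = 10.1 cm → contributes +2173.68 cm⁴
  top flange: d = 18.9 cm → contributes +21394.8 cm⁴
Total I = 23703.3 cm⁴.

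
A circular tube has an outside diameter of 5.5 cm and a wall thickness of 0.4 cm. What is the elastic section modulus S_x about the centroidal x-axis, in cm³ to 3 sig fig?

S_x ≈ 7.62 cm³

Split into non-overlapping primitives; take the origin at the lower-left of the bounding box.
Outer circle: ⌀5.5, A = 23.758 cm², y = 2.75 cm, Ī = 44.918 cm⁴.
Bore (subtracted): ⌀4.7, A = 17.349 cm², y = 2.75 cm, Ī = 23.953 cm⁴.
By symmetry the centroid is at mid-height, ȳ = 2.75 cm.
All pieces are centred on the centroidal x-axis, so I = ΣĪ (holes subtracted) = 20.965 cm⁴.
Extreme fibre distance c = 2.75 cm; S = I/c = 7.6236 cm³.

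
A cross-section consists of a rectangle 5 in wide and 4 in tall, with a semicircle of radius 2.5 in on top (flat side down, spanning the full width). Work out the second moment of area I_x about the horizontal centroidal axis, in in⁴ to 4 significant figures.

Decompose the section into non-overlapping parts with the origin at the bottom-left of its bounding rectangle.
Rectangular body: 5 × 4, A = 20 in², y = 2 in, Ī = 26.6667 in⁴.
Semicircular cap: semicircle r = 2.5, A = 9.81748 in², y = 5.06103 in, Ī = 4.28738 in⁴.
Centroid: ȳ = ΣA·y / ΣA = 3.00785 in.
Transfer each piece to the horizontal centroidal axis using Ī + A·d² with d = y − 3.00785:
  rectangular body: d = -1.00785 in → contributes +46.982 in⁴
  semicircular cap: d = 2.05318 in → contributes +45.6734 in⁴
Total I = 92.6554 in⁴.

I_x ≈ 92.66 in⁴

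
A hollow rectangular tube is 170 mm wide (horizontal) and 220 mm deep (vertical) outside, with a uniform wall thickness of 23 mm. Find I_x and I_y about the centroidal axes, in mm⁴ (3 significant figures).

I_x ≈ 9.64 × 10⁷ mm⁴, I_y ≈ 6.24 × 10⁷ mm⁴

Break the section into simple shapes (no overlaps), measuring from the bottom-left corner of the bounding box.
Outer rectangle: 170 × 220, A = 37 400 mm², y = 110 mm, Ī = 150 846 667 mm⁴.
Inner void (subtracted): 124 × 174, A = 21 576 mm², y = 110 mm, Ī = 54 436 248 mm⁴.
By symmetry the centroid is at mid-height, ȳ = 110 mm.
All pieces are centred on the centroidal x-axis, so I = ΣĪ (holes subtracted) = 96 410 419 mm⁴.
Repeating about the centroidal y-axis gives I_y = 62 425 619 mm⁴.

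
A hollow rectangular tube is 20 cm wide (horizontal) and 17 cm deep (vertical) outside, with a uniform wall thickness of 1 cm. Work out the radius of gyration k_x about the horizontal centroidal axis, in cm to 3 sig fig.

Decompose the section into non-overlapping parts with the origin at the bottom-left of its bounding rectangle.
Outer rectangle: 20 × 17, A = 340 cm², y = 8.5 cm, Ī = 8188.3 cm⁴.
Inner void (subtracted): 18 × 15, A = 270 cm², y = 8.5 cm, Ī = 5062.5 cm⁴.
By symmetry the centroid is at mid-height, ȳ = 8.5 cm.
All pieces are centred on the horizontal centroidal axis, so I = ΣĪ (holes subtracted) = 3125.8 cm⁴.
Radius of gyration: k = √(I/A) = √(3125.8 / 70) = 6.6824 cm.

k_x ≈ 6.68 cm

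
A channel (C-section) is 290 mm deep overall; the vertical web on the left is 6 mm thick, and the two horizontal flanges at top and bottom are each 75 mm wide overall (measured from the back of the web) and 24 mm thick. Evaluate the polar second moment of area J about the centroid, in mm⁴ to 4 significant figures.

J ≈ 7.386 × 10⁷ mm⁴

Decompose the section into non-overlapping parts with the origin at the bottom-left of its bounding rectangle.
Web: 6 × 290, A = 1 740 mm², y = 145 mm, Ī = 12 194 500 mm⁴.
Top flange (beyond web): 69 × 24, A = 1 656 mm², y = 278 mm, Ī = 79 488 mm⁴.
Bottom flange (beyond web): 69 × 24, A = 1 656 mm², y = 12 mm, Ī = 79 488 mm⁴.
By symmetry the centroid is at mid-height, ȳ = 145 mm.
Transfer each piece to the centroidal x-axis using Ī + A·d² with d = y − 145:
  web: d = 0 mm → contributes +12 194 500 mm⁴
  top flange (beyond web): d = 133 mm → contributes +29 372 472 mm⁴
  bottom flange (beyond web): d = -133 mm → contributes +29 372 472 mm⁴
Total I = 70 939 444 mm⁴.
For the y-axis: x̄ = 27.5843 mm.
Repeating about the centroidal y-axis gives I_y = 2 923 383 mm⁴.
Polar second moment: J = I_x + I_y = 73 862 827 mm⁴.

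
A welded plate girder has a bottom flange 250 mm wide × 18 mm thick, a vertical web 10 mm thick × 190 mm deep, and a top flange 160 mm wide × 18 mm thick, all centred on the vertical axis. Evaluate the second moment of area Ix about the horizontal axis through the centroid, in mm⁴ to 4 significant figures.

Break the section into simple shapes (no overlaps), measuring from the bottom-left corner of the bounding box.
Bottom plate: 250 × 18, A = 4 500 mm², y = 9 mm, Ī = 121 500 mm⁴.
Web plate: 10 × 190, A = 1 900 mm², y = 113 mm, Ī = 5 715 833 mm⁴.
Top plate: 160 × 18, A = 2 880 mm², y = 217 mm, Ī = 77 760 mm⁴.
Centroid: ȳ = ΣA·y / ΣA = 94.8448 mm.
Transfer each piece to the horizontal axis through the centroid using Ī + A·d² with d = y − 94.8448:
  bottom plate: d = -85.8448 mm → contributes +33 283 505 mm⁴
  web plate: d = 18.1552 mm → contributes +6 342 093 mm⁴
  top plate: d = 122.155 mm → contributes +43 052 792 mm⁴
Total I = 82 678 390 mm⁴.

Ix ≈ 8.268 × 10⁷ mm⁴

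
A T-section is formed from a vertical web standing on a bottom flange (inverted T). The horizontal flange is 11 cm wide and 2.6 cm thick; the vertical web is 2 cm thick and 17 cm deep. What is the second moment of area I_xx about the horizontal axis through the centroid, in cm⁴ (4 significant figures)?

Split into non-overlapping primitives; take the origin at the lower-left of the bounding box.
Flange: 11 × 2.6, A = 28.6 cm², y = 1.3 cm, Ī = 16.1113 cm⁴.
Web: 2 × 17, A = 34 cm², y = 11.1 cm, Ī = 818.833 cm⁴.
Centroid: ȳ = ΣA·y / ΣA = 6.62268 cm.
Transfer each piece to the horizontal axis through the centroid using Ī + A·d² with d = y − 6.62268:
  flange: d = -5.32268 cm → contributes +826.377 cm⁴
  web: d = 4.47732 cm → contributes +1500.41 cm⁴
Total I = 2326.79 cm⁴.

I_xx ≈ 2327 cm⁴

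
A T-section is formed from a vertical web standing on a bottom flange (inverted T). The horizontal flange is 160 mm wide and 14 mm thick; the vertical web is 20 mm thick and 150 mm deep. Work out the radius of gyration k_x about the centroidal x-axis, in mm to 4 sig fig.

Decompose the section into non-overlapping parts with the origin at the bottom-left of its bounding rectangle.
Flange: 160 × 14, A = 2 240 mm², y = 7 mm, Ī = 36586.7 mm⁴.
Web: 20 × 150, A = 3 000 mm², y = 89 mm, Ī = 5 625 000 mm⁴.
Centroid: ȳ = ΣA·y / ΣA = 53.9466 mm.
Transfer each piece to the centroidal x-axis using Ī + A·d² with d = y − 53.9466:
  flange: d = -46.9466 mm → contributes +4 973 502 mm⁴
  web: d = 35.0534 mm → contributes +9 311 230 mm⁴
Total I = 14 284 732 mm⁴.
Radius of gyration: k = √(I/A) = √(14 284 732 / 5 240) = 52.212 mm.

k_x ≈ 52.21 mm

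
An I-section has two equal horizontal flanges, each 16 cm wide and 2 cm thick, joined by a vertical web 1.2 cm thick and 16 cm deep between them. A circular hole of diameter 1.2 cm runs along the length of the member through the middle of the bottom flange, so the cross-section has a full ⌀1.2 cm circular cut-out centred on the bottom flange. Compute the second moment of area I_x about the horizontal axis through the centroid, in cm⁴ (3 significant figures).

Break the section into simple shapes (no overlaps), measuring from the bottom-left corner of the bounding box.
Bottom flange: 16 × 2, A = 32 cm², y = 1 cm, Ī = 10.667 cm⁴.
Web: 1.2 × 16, A = 19.2 cm², y = 10 cm, Ī = 409.6 cm⁴.
Top flange: 16 × 2, A = 32 cm², y = 19 cm, Ī = 10.667 cm⁴.
Hole (subtracted): ⌀1.2, A = 1.131 cm², y = 1 cm, Ī = 0.10179 cm⁴.
Centroid: ȳ = ΣA·y / ΣA = 10.124 cm.
Transfer each piece to the horizontal axis through the centroid using Ī + A·d² with d = y − 10.124:
  bottom flange: d = -9.124 cm → contributes +2674.6 cm⁴
  web: d = -0.12403 cm → contributes +409.9 cm⁴
  top flange: d = 8.876 cm → contributes +2531.7 cm⁴
  hole: d = -9.124 cm → contributes −94.253 cm⁴
Total I = 5 522 cm⁴.

I_x ≈ 5520 cm⁴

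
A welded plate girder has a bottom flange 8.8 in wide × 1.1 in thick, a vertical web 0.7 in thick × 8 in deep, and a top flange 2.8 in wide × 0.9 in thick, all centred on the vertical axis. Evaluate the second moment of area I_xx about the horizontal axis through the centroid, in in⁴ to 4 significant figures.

I_xx ≈ 220.8 in⁴

Decompose the section into non-overlapping parts with the origin at the bottom-left of its bounding rectangle.
Bottom plate: 8.8 × 1.1, A = 9.68 in², y = 0.55 in, Ī = 0.976067 in⁴.
Web plate: 0.7 × 8, A = 5.6 in², y = 5.1 in, Ī = 29.8667 in⁴.
Top plate: 2.8 × 0.9, A = 2.52 in², y = 9.55 in, Ī = 0.1701 in⁴.
Centroid: ȳ = ΣA·y / ΣA = 3.25562 in.
Transfer each piece to the horizontal axis through the centroid using Ī + A·d² with d = y − 3.25562:
  bottom plate: d = -2.70562 in → contributes +71.8372 in⁴
  web plate: d = 1.84438 in → contributes +48.9164 in⁴
  top plate: d = 6.29438 in → contributes +100.011 in⁴
Total I = 220.764 in⁴.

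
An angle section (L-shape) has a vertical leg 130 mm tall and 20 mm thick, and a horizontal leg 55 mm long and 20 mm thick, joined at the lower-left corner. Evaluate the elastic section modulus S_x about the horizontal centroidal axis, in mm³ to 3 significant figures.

S_x ≈ 6.98 × 10⁴ mm³

Treat the section as a set of non-overlapping primitives; coordinates are from the bounding-box lower-left.
Vertical leg: 20 × 130, A = 2 600 mm², y = 65 mm, Ī = 3 661 667 mm⁴.
Horizontal leg (remainder): 35 × 20, A = 700 mm², y = 10 mm, Ī = 23 333 mm⁴.
Centroid: ȳ = ΣA·y / ΣA = 53.333 mm.
Transfer each piece to the horizontal centroidal axis using Ī + A·d² with d = y − 53.333:
  vertical leg: d = 11.667 mm → contributes +4 015 556 mm⁴
  horizontal leg (remainder): d = -43.333 mm → contributes +1 337 778 mm⁴
Total I = 5 353 333 mm⁴.
Extreme fibre distance c = 76.667 mm; S = I/c = 69 826 mm³.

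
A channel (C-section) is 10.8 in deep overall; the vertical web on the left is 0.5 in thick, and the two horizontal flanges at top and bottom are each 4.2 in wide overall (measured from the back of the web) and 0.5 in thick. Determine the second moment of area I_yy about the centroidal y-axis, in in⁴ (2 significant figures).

I_yy ≈ 14 in⁴

Split into non-overlapping primitives; take the origin at the lower-left of the bounding box.
Web: 0.5 × 10.8, A = 5.4 in², x = 0.25 in, Ī = 0.1125 in⁴.
Top flange (beyond web): 3.7 × 0.5, A = 1.85 in², x = 2.35 in, Ī = 2.111 in⁴.
Bottom flange (beyond web): 3.7 × 0.5, A = 1.85 in², x = 2.35 in, Ī = 2.111 in⁴.
Centroid: x̄ = ΣA·x / ΣA = 1.104 in.
Transfer each piece to the centroidal y-axis using Ī + A·d² with d = x − 1.104:
  web: d = -0.8538 in → contributes +4.049 in⁴
  top flange (beyond web): d = 1.246 in → contributes +4.983 in⁴
  bottom flange (beyond web): d = 1.246 in → contributes +4.983 in⁴
Total I = 14.02 in⁴.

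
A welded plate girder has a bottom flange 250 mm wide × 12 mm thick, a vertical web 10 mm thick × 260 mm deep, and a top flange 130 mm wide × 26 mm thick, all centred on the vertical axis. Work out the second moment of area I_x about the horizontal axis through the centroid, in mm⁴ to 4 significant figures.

I_x ≈ 1.388 × 10⁸ mm⁴

Break the section into simple shapes (no overlaps), measuring from the bottom-left corner of the bounding box.
Bottom plate: 250 × 12, A = 3 000 mm², y = 6 mm, Ī = 36 000 mm⁴.
Web plate: 10 × 260, A = 2 600 mm², y = 142 mm, Ī = 14 646 667 mm⁴.
Top plate: 130 × 26, A = 3 380 mm², y = 285 mm, Ī = 190 407 mm⁴.
Centroid: ȳ = ΣA·y / ΣA = 150.39 mm.
Transfer each piece to the horizontal axis through the centroid using Ī + A·d² with d = y − 150.39:
  bottom plate: d = -144.39 mm → contributes +62 581 204 mm⁴
  web plate: d = -8.38976 mm → contributes +14 829 675 mm⁴
  top plate: d = 134.61 mm → contributes +61 435 730 mm⁴
Total I = 138 846 609 mm⁴.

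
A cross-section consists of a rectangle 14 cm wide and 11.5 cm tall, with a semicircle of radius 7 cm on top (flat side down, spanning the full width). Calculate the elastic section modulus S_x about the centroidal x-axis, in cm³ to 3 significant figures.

Break the section into simple shapes (no overlaps), measuring from the bottom-left corner of the bounding box.
Rectangular body: 14 × 11.5, A = 161 cm², y = 5.75 cm, Ī = 1774.4 cm⁴.
Semicircular cap: semicircle r = 7, A = 76.969 cm², y = 14.471 cm, Ī = 263.53 cm⁴.
Centroid: ȳ = ΣA·y / ΣA = 8.5707 cm.
Transfer each piece to the centroidal x-axis using Ī + A·d² with d = y − 8.5707:
  rectangular body: d = -2.8207 cm → contributes +3055.3 cm⁴
  semicircular cap: d = 5.9002 cm → contributes +2 943 cm⁴
Total I = 5998.3 cm⁴.
Extreme fibre distance c = 9.9293 cm; S = I/c = 604.1 cm³.

S_x ≈ 604 cm³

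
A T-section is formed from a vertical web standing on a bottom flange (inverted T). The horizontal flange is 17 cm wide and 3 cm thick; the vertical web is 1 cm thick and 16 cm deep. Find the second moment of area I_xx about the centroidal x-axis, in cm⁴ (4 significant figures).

Break the section into simple shapes (no overlaps), measuring from the bottom-left corner of the bounding box.
Flange: 17 × 3, A = 51 cm², y = 1.5 cm, Ī = 38.25 cm⁴.
Web: 1 × 16, A = 16 cm², y = 11 cm, Ī = 341.333 cm⁴.
Centroid: ȳ = ΣA·y / ΣA = 3.76866 cm.
Transfer each piece to the centroidal x-axis using Ī + A·d² with d = y − 3.76866:
  flange: d = -2.26866 cm → contributes +300.737 cm⁴
  web: d = 7.23134 cm → contributes +1178.01 cm⁴
Total I = 1478.75 cm⁴.

I_xx ≈ 1479 cm⁴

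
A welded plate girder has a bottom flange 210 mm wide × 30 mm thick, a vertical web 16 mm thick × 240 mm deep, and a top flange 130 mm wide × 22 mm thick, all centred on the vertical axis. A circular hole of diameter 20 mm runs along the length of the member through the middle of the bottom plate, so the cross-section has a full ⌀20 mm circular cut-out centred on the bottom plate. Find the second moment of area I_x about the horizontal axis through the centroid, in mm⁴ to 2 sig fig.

Split into non-overlapping primitives; take the origin at the lower-left of the bounding box.
Bottom plate: 210 × 30, A = 6 300 mm², y = 15 mm, Ī = 472 500 mm⁴.
Web plate: 16 × 240, A = 3 840 mm², y = 150 mm, Ī = 18 432 000 mm⁴.
Top plate: 130 × 22, A = 2 860 mm², y = 281 mm, Ī = 115 353 mm⁴.
Hole (subtracted): ⌀20, A = 314.2 mm², y = 15 mm, Ī = 7 854 mm⁴.
Centroid: ȳ = ΣA·y / ΣA = 115.8 mm.
Transfer each piece to the horizontal axis through the centroid using Ī + A·d² with d = y − 115.8:
  bottom plate: d = -100.8 mm → contributes +64 527 315 mm⁴
  web plate: d = 34.17 mm → contributes +22 914 576 mm⁴
  top plate: d = 165.2 mm → contributes +78 135 906 mm⁴
  hole: d = -100.8 mm → contributes −3 202 047 mm⁴
Total I = 162 375 750 mm⁴.

I_x ≈ 1.6 × 10⁸ mm⁴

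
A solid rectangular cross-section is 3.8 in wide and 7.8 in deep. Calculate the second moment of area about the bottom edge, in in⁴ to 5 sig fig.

The section: 3.8 × 7.8, A = 29.64 in², y = 3.9 in, Ī = 150.2748 in⁴.
Transfer it to the base of the section using Ī + A·d² with d = y − 0:
  the section: d = 3.9 in → contributes +601.0992 in⁴
Total I = 601.0992 in⁴.

I_base ≈ 601.10 in⁴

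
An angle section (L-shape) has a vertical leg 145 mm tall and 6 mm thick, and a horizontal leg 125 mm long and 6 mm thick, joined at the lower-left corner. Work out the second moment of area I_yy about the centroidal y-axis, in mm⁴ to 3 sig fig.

I_yy ≈ 2.38 × 10⁶ mm⁴

Treat the section as a set of non-overlapping primitives; coordinates are from the bounding-box lower-left.
Vertical leg: 6 × 145, A = 870 mm², x = 3 mm, Ī = 2 610 mm⁴.
Horizontal leg (remainder): 119 × 6, A = 714 mm², x = 65.5 mm, Ī = 842 580 mm⁴.
Centroid: x̄ = ΣA·x / ΣA = 31.172 mm.
Transfer each piece to the centroidal y-axis using Ī + A·d² with d = x − 31.172:
  vertical leg: d = -28.172 mm → contributes +693 113 mm⁴
  horizontal leg (remainder): d = 34.328 mm → contributes +1 683 948 mm⁴
Total I = 2 377 061 mm⁴.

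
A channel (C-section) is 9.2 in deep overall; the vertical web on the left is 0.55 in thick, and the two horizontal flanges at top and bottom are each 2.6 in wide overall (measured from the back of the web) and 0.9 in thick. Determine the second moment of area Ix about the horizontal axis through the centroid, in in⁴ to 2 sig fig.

Decompose the section into non-overlapping parts with the origin at the bottom-left of its bounding rectangle.
Web: 0.55 × 9.2, A = 5.06 in², y = 4.6 in, Ī = 35.69 in⁴.
Top flange (beyond web): 2.05 × 0.9, A = 1.845 in², y = 8.75 in, Ī = 0.1245 in⁴.
Bottom flange (beyond web): 2.05 × 0.9, A = 1.845 in², y = 0.45 in, Ī = 0.1245 in⁴.
By symmetry the centroid is at mid-height, ȳ = 4.6 in.
Transfer each piece to the horizontal axis through the centroid using Ī + A·d² with d = y − 4.6:
  web: d = 0 in → contributes +35.69 in⁴
  top flange (beyond web): d = 4.15 in → contributes +31.9 in⁴
  bottom flange (beyond web): d = -4.15 in → contributes +31.9 in⁴
Total I = 99.49 in⁴.

Ix ≈ 99 in⁴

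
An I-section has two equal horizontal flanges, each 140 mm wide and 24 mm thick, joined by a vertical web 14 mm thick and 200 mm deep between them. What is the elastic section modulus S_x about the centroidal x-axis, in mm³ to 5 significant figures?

Break the section into simple shapes (no overlaps), measuring from the bottom-left corner of the bounding box.
Bottom flange: 140 × 24, A = 3 360 mm², y = 12 mm, Ī = 161 280 mm⁴.
Web: 14 × 200, A = 2 800 mm², y = 124 mm, Ī = 9 333 333 mm⁴.
Top flange: 140 × 24, A = 3 360 mm², y = 236 mm, Ī = 161 280 mm⁴.
By symmetry the centroid is at mid-height, ȳ = 124 mm.
Transfer each piece to the centroidal x-axis using Ī + A·d² with d = y − 124:
  bottom flange: d = -112 mm → contributes +42 309 120 mm⁴
  web: d = 0 mm → contributes +9 333 333 mm⁴
  top flange: d = 112 mm → contributes +42 309 120 mm⁴
Total I = 93 951 573 mm⁴.
Extreme fibre distance c = 124 mm; S = I/c = 757 674 mm³.

S_x ≈ 7.5767 × 10⁵ mm³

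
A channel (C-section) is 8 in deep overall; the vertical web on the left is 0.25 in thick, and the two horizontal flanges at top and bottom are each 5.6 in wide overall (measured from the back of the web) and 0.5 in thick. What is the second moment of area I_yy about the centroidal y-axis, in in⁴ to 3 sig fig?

Decompose the section into non-overlapping parts with the origin at the bottom-left of its bounding rectangle.
Web: 0.25 × 8, A = 2 in², x = 0.125 in, Ī = 0.010417 in⁴.
Top flange (beyond web): 5.35 × 0.5, A = 2.675 in², x = 2.925 in, Ī = 6.3804 in⁴.
Bottom flange (beyond web): 5.35 × 0.5, A = 2.675 in², x = 2.925 in, Ī = 6.3804 in⁴.
Centroid: x̄ = ΣA·x / ΣA = 2.1631 in.
Transfer each piece to the centroidal y-axis using Ī + A·d² with d = x − 2.1631:
  web: d = -2.0381 in → contributes +8.3181 in⁴
  top flange (beyond web): d = 0.7619 in → contributes +7.9333 in⁴
  bottom flange (beyond web): d = 0.7619 in → contributes +7.9333 in⁴
Total I = 24.185 in⁴.

I_yy ≈ 24.2 in⁴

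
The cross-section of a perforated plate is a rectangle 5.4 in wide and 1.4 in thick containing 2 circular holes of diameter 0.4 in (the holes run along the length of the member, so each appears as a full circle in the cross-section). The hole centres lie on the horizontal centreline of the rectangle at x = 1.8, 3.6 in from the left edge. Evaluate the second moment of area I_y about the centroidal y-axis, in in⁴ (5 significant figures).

I_y ≈ 18.165 in⁴

Treat the section as a set of non-overlapping primitives; coordinates are from the bounding-box lower-left.
Plate: 5.4 × 1.4, A = 7.56 in², x = 2.7 in, Ī = 18.3708 in⁴.
Hole 1 (subtracted): ⌀0.4, A = 0.1256637 in², x = 1.8 in, Ī = 0.001256637 in⁴.
Hole 2 (subtracted): ⌀0.4, A = 0.1256637 in², x = 3.6 in, Ī = 0.001256637 in⁴.
By symmetry the centroid is at mid-width, x̄ = 2.7 in.
Transfer each piece to the centroidal y-axis using Ī + A·d² with d = x − 2.7:
  plate: d = 0 in → contributes +18.3708 in⁴
  hole 1: d = -0.9 in → contributes −0.1030442 in⁴
  hole 2: d = 0.9 in → contributes −0.1030442 in⁴
Total I = 18.16471 in⁴.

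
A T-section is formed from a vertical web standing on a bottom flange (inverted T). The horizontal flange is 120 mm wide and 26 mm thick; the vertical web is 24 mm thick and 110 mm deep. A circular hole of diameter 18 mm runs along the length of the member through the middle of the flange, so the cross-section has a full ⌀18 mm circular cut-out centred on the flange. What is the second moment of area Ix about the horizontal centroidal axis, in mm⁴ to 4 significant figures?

Ix ≈ 9.186 × 10⁶ mm⁴

Decompose the section into non-overlapping parts with the origin at the bottom-left of its bounding rectangle.
Flange: 120 × 26, A = 3 120 mm², y = 13 mm, Ī = 175 760 mm⁴.
Web: 24 × 110, A = 2 640 mm², y = 81 mm, Ī = 2 662 000 mm⁴.
Hole (subtracted): ⌀18, A = 254.469 mm², y = 13 mm, Ī = 5 153 mm⁴.
Centroid: ȳ = ΣA·y / ΣA = 45.6072 mm.
Transfer each piece to the horizontal centroidal axis using Ī + A·d² with d = y − 45.6072:
  flange: d = -32.6072 mm → contributes +3 493 038 mm⁴
  web: d = 35.3928 mm → contributes +5 968 995 mm⁴
  hole: d = -32.6072 mm → contributes −275 712 mm⁴
Total I = 9 186 321 mm⁴.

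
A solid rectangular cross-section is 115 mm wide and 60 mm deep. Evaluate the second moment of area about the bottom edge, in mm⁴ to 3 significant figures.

I_base ≈ 8.28 × 10⁶ mm⁴

The section: 115 × 60, A = 6 900 mm², y = 30 mm, Ī = 2 070 000 mm⁴.
Transfer it to the bottom edge using Ī + A·d² with d = y − 0:
  the section: d = 30 mm → contributes +8 280 000 mm⁴
Total I = 8 280 000 mm⁴.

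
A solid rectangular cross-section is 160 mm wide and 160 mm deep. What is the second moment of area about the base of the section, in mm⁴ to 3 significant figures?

I_base ≈ 2.18 × 10⁸ mm⁴

The section: 160 × 160, A = 25 600 mm², y = 80 mm, Ī = 54 613 333 mm⁴.
Transfer it to a horizontal axis along the bottom face using Ī + A·d² with d = y − 0:
  the section: d = 80 mm → contributes +218 453 333 mm⁴
Total I = 218 453 333 mm⁴.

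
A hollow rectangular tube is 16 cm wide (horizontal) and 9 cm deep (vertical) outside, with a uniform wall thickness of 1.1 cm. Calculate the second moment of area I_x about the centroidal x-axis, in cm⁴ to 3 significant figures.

I_x ≈ 610 cm⁴

Treat the section as a set of non-overlapping primitives; coordinates are from the bounding-box lower-left.
Outer rectangle: 16 × 9, A = 144 cm², y = 4.5 cm, Ī = 972 cm⁴.
Inner void (subtracted): 13.8 × 6.8, A = 93.84 cm², y = 4.5 cm, Ī = 361.6 cm⁴.
By symmetry the centroid is at mid-height, ȳ = 4.5 cm.
All pieces are centred on the centroidal x-axis, so I = ΣĪ (holes subtracted) = 610.4 cm⁴.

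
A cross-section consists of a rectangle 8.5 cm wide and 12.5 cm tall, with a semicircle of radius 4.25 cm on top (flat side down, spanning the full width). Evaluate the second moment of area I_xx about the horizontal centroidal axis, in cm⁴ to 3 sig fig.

Decompose the section into non-overlapping parts with the origin at the bottom-left of its bounding rectangle.
Rectangular body: 8.5 × 12.5, A = 106.25 cm², y = 6.25 cm, Ī = 1383.5 cm⁴.
Semicircular cap: semicircle r = 4.25, A = 28.373 cm², y = 14.304 cm, Ī = 35.809 cm⁴.
Centroid: ȳ = ΣA·y / ΣA = 7.9474 cm.
Transfer each piece to the horizontal centroidal axis using Ī + A·d² with d = y − 7.9474:
  rectangular body: d = -1.6974 cm → contributes +1689.6 cm⁴
  semicircular cap: d = 6.3564 cm → contributes +1182.2 cm⁴
Total I = 2871.7 cm⁴.

I_xx ≈ 2870 cm⁴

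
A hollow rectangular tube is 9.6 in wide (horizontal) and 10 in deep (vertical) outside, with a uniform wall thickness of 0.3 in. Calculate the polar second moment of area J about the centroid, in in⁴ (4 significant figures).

Break the section into simple shapes (no overlaps), measuring from the bottom-left corner of the bounding box.
Outer rectangle: 9.6 × 10, A = 96 in², y = 5 in, Ī = 800 in⁴.
Inner void (subtracted): 9 × 9.4, A = 84.6 in², y = 5 in, Ī = 622.938 in⁴.
By symmetry the centroid is at mid-height, ȳ = 5 in.
All pieces are centred on the centroidal x-axis, so I = ΣĪ (holes subtracted) = 177.062 in⁴.
Repeating about the centroidal y-axis gives I_y = 166.23 in⁴.
Polar second moment: J = I_x + I_y = 343.292 in⁴.

J ≈ 343.3 in⁴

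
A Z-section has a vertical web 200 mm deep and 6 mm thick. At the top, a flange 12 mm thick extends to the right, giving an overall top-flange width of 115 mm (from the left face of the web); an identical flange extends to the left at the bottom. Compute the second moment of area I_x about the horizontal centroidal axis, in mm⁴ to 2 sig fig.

Split into non-overlapping primitives; take the origin at the lower-left of the bounding box.
Web: 6 × 200, A = 1 200 mm², y = 100 mm, Ī = 4 000 000 mm⁴.
Top flange (beyond web): 109 × 12, A = 1 308 mm², y = 194 mm, Ī = 15 696 mm⁴.
Bottom flange (beyond web): 109 × 12, A = 1 308 mm², y = 6 mm, Ī = 15 696 mm⁴.
Centroid: ȳ = ΣA·y / ΣA = 100 mm.
Transfer each piece to the horizontal centroidal axis using Ī + A·d² with d = y − 100:
  web: d = 0 mm → contributes +4 000 000 mm⁴
  top flange (beyond web): d = 94 mm → contributes +11 573 184 mm⁴
  bottom flange (beyond web): d = -94 mm → contributes +11 573 184 mm⁴
Total I = 27 146 368 mm⁴.

I_x ≈ 2.7 × 10⁷ mm⁴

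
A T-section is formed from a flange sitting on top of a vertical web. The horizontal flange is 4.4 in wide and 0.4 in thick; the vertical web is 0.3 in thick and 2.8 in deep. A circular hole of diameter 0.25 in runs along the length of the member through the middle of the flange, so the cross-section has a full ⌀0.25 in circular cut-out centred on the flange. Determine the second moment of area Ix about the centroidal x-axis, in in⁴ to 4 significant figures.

Decompose the section into non-overlapping parts with the origin at the bottom-left of its bounding rectangle.
Flange: 4.4 × 0.4, A = 1.76 in², y = 3 in, Ī = 0.0234667 in⁴.
Web: 0.3 × 2.8, A = 0.84 in², y = 1.4 in, Ī = 0.5488 in⁴.
Hole (subtracted): ⌀0.25, A = 0.0490874 in², y = 3 in, Ī = 0.000191748 in⁴.
Centroid: ȳ = ΣA·y / ΣA = 2.47313 in.
Transfer each piece to the centroidal x-axis using Ī + A·d² with d = y − 2.47313:
  flange: d = 0.52687 in → contributes +0.512029 in⁴
  web: d = -1.07313 in → contributes +1.51615 in⁴
  hole: d = 0.52687 in → contributes −0.013818 in⁴
Total I = 2.01436 in⁴.

Ix ≈ 2.014 in⁴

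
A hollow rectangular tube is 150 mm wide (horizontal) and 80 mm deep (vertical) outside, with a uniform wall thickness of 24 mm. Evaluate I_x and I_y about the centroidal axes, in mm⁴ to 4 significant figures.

I_x ≈ 6.121 × 10⁶ mm⁴, I_y ≈ 1.967 × 10⁷ mm⁴

Break the section into simple shapes (no overlaps), measuring from the bottom-left corner of the bounding box.
Outer rectangle: 150 × 80, A = 12 000 mm², y = 40 mm, Ī = 6 400 000 mm⁴.
Inner void (subtracted): 102 × 32, A = 3 264 mm², y = 40 mm, Ī = 278 528 mm⁴.
By symmetry the centroid is at mid-height, ȳ = 40 mm.
All pieces are centred on the centroidal x-axis, so I = ΣĪ (holes subtracted) = 6 121 472 mm⁴.
Repeating about the centroidal y-axis gives I_y = 19 670 112 mm⁴.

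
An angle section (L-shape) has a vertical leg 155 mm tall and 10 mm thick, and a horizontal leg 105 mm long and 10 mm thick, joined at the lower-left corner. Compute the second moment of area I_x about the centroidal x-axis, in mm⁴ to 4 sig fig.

I_x ≈ 6.207 × 10⁶ mm⁴

Split into non-overlapping primitives; take the origin at the lower-left of the bounding box.
Vertical leg: 10 × 155, A = 1 550 mm², y = 77.5 mm, Ī = 3 103 229 mm⁴.
Horizontal leg (remainder): 95 × 10, A = 950 mm², y = 5 mm, Ī = 7916.67 mm⁴.
Centroid: ȳ = ΣA·y / ΣA = 49.95 mm.
Transfer each piece to the centroidal x-axis using Ī + A·d² with d = y − 49.95:
  vertical leg: d = 27.55 mm → contributes +4 279 683 mm⁴
  horizontal leg (remainder): d = -44.95 mm → contributes +1 927 394 mm⁴
Total I = 6 207 077 mm⁴.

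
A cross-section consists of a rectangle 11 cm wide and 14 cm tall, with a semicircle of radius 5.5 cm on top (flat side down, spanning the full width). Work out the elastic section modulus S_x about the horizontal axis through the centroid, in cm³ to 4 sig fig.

S_x ≈ 561.2 cm³

Split into non-overlapping primitives; take the origin at the lower-left of the bounding box.
Rectangular body: 11 × 14, A = 154 cm², y = 7 cm, Ī = 2515.33 cm⁴.
Semicircular cap: semicircle r = 5.5, A = 47.5166 cm², y = 16.3343 cm, Ī = 100.434 cm⁴.
Centroid: ȳ = ΣA·y / ΣA = 9.20097 cm.
Transfer each piece to the horizontal axis through the centroid using Ī + A·d² with d = y − 9.20097:
  rectangular body: d = -2.20097 cm → contributes +3261.35 cm⁴
  semicircular cap: d = 7.1333 cm → contributes +2518.27 cm⁴
Total I = 5779.62 cm⁴.
Extreme fibre distance c = 10.299 cm; S = I/c = 561.181 cm³.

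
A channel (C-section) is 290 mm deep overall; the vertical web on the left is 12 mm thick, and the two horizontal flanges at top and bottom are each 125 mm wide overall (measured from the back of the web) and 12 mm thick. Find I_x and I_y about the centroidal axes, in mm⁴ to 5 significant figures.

I_x ≈ 7.6820 × 10⁷ mm⁴, I_y ≈ 8.8814 × 10⁶ mm⁴

Decompose the section into non-overlapping parts with the origin at the bottom-left of its bounding rectangle.
Web: 12 × 290, A = 3 480 mm², y = 145 mm, Ī = 24 389 000 mm⁴.
Top flange (beyond web): 113 × 12, A = 1 356 mm², y = 284 mm, Ī = 16 272 mm⁴.
Bottom flange (beyond web): 113 × 12, A = 1 356 mm², y = 6 mm, Ī = 16 272 mm⁴.
By symmetry the centroid is at mid-height, ȳ = 145 mm.
Transfer each piece to the centroidal x-axis using Ī + A·d² with d = y − 145:
  web: d = 0 mm → contributes +24 389 000 mm⁴
  top flange (beyond web): d = 139 mm → contributes +26 215 548 mm⁴
  bottom flange (beyond web): d = -139 mm → contributes +26 215 548 mm⁴
Total I = 76 820 096 mm⁴.
For the y-axis: x̄ = 33.37403 mm.
Repeating about the centroidal y-axis gives I_y = 8 881 406 mm⁴.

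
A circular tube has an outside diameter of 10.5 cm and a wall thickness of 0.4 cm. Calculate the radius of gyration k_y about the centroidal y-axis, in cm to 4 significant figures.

k_y ≈ 3.574 cm

Break the section into simple shapes (no overlaps), measuring from the bottom-left corner of the bounding box.
Outer circle: ⌀10.5, A = 86.5901 cm², x = 5.25 cm, Ī = 596.66 cm⁴.
Bore (subtracted): ⌀9.7, A = 73.8981 cm², x = 5.25 cm, Ī = 434.567 cm⁴.
By symmetry the centroid is at mid-width, x̄ = 5.25 cm.
All pieces are centred on the centroidal y-axis, so I = ΣĪ (holes subtracted) = 162.093 cm⁴.
Radius of gyration: k = √(I/A) = √(162.093 / 12.692) = 3.57369 cm.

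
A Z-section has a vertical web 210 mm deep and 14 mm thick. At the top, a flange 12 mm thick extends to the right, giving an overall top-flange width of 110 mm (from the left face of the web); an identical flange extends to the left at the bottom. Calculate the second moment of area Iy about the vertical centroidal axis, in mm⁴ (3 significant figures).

Decompose the section into non-overlapping parts with the origin at the bottom-left of its bounding rectangle.
Web: 14 × 210, A = 2 940 mm², x = 103 mm, Ī = 48 020 mm⁴.
Top flange (beyond web): 96 × 12, A = 1 152 mm², x = 158 mm, Ī = 884 736 mm⁴.
Bottom flange (beyond web): 96 × 12, A = 1 152 mm², x = 48 mm, Ī = 884 736 mm⁴.
Centroid: x̄ = ΣA·x / ΣA = 103 mm.
Transfer each piece to the vertical centroidal axis using Ī + A·d² with d = x − 103:
  web: d = 0 mm → contributes +48 020 mm⁴
  top flange (beyond web): d = 55 mm → contributes +4 369 536 mm⁴
  bottom flange (beyond web): d = -55 mm → contributes +4 369 536 mm⁴
Total I = 8 787 092 mm⁴.

Iy ≈ 8.79 × 10⁶ mm⁴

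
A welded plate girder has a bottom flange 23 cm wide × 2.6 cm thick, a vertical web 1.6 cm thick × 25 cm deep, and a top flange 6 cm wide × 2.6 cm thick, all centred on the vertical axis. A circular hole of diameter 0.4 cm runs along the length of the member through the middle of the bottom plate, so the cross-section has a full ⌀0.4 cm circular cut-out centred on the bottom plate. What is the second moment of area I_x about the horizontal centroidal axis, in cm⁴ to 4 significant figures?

I_x ≈ 1.325 × 10⁴ cm⁴

Break the section into simple shapes (no overlaps), measuring from the bottom-left corner of the bounding box.
Bottom plate: 23 × 2.6, A = 59.8 cm², y = 1.3 cm, Ī = 33.6873 cm⁴.
Web plate: 1.6 × 25, A = 40 cm², y = 15.1 cm, Ī = 2083.33 cm⁴.
Top plate: 6 × 2.6, A = 15.6 cm², y = 28.9 cm, Ī = 8.788 cm⁴.
Hole (subtracted): ⌀0.4, A = 0.125664 cm², y = 1.3 cm, Ī = 0.00125664 cm⁴.
Centroid: ȳ = ΣA·y / ΣA = 9.82367 cm.
Transfer each piece to the horizontal centroidal axis using Ī + A·d² with d = y − 9.82367:
  bottom plate: d = -8.52367 cm → contributes +4378.33 cm⁴
  web plate: d = 5.27633 cm → contributes +3196.92 cm⁴
  top plate: d = 19.0763 cm → contributes +5685.73 cm⁴
  hole: d = -8.52367 cm → contributes −9.13109 cm⁴
Total I = 13251.8 cm⁴.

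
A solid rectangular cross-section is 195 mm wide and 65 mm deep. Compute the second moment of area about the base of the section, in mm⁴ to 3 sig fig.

I_base ≈ 1.79 × 10⁷ mm⁴

The section: 195 × 65, A = 12 675 mm², y = 32.5 mm, Ī = 4 462 656 mm⁴.
Transfer it to a horizontal axis along the bottom face using Ī + A·d² with d = y − 0:
  the section: d = 32.5 mm → contributes +17 850 625 mm⁴
Total I = 17 850 625 mm⁴.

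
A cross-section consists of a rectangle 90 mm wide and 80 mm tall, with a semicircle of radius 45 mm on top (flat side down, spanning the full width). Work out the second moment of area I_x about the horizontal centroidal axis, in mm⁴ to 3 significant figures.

Treat the section as a set of non-overlapping primitives; coordinates are from the bounding-box lower-left.
Rectangular body: 90 × 80, A = 7 200 mm², y = 40 mm, Ī = 3 840 000 mm⁴.
Semicircular cap: semicircle r = 45, A = 3180.9 mm², y = 99.099 mm, Ī = 450 072 mm⁴.
Centroid: ȳ = ΣA·y / ΣA = 58.109 mm.
Transfer each piece to the horizontal centroidal axis using Ī + A·d² with d = y − 58.109:
  rectangular body: d = -18.109 mm → contributes +6 201 075 mm⁴
  semicircular cap: d = 40.99 mm → contributes +5 794 452 mm⁴
Total I = 11 995 526 mm⁴.

I_x ≈ 1.20 × 10⁷ mm⁴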